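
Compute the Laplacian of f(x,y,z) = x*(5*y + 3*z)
0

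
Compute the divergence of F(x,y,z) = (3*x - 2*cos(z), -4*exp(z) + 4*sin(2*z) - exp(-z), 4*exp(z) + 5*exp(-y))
4*exp(z) + 3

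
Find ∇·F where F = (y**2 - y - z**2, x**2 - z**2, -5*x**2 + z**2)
2*z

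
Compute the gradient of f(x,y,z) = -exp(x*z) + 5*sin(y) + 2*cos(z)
(-z*exp(x*z), 5*cos(y), -x*exp(x*z) - 2*sin(z))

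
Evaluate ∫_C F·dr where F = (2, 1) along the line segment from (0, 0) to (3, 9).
15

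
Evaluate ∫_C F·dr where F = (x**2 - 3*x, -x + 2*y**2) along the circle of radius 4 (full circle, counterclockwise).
-16*pi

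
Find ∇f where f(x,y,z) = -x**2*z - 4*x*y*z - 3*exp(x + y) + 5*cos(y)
(-2*x*z - 4*y*z - 3*exp(x + y), -4*x*z - 3*exp(x + y) - 5*sin(y), x*(-x - 4*y))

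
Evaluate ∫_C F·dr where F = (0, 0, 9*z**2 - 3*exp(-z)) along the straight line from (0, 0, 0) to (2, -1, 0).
0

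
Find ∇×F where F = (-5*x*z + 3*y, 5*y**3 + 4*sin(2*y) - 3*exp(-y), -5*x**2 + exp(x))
(0, 5*x - exp(x), -3)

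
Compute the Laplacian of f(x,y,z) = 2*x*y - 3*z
0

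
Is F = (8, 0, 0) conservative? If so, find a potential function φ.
Yes, F is conservative. φ = 8*x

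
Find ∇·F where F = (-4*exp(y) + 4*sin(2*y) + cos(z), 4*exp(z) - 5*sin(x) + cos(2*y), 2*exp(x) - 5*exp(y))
-2*sin(2*y)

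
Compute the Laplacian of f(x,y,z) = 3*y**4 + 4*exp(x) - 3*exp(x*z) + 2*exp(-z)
-3*x**2*exp(x*z) + 36*y**2 - 3*z**2*exp(x*z) + 4*exp(x) + 2*exp(-z)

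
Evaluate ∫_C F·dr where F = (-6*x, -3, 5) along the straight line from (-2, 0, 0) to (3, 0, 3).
0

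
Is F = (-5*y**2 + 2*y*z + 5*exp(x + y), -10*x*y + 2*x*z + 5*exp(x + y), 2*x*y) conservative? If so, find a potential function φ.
Yes, F is conservative. φ = -5*x*y**2 + 2*x*y*z + 5*exp(x + y)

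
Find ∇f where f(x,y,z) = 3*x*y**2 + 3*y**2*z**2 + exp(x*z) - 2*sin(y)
(3*y**2 + z*exp(x*z), 6*x*y + 6*y*z**2 - 2*cos(y), x*exp(x*z) + 6*y**2*z)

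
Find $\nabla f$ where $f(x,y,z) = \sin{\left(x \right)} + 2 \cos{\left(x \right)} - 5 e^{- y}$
(-2*sin(x) + cos(x), 5*exp(-y), 0)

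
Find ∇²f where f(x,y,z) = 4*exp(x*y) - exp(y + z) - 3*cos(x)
4*x**2*exp(x*y) + 4*y**2*exp(x*y) - 2*exp(y + z) + 3*cos(x)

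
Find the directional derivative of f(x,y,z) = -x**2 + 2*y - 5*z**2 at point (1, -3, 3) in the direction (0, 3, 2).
-54*sqrt(13)/13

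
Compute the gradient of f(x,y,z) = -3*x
(-3, 0, 0)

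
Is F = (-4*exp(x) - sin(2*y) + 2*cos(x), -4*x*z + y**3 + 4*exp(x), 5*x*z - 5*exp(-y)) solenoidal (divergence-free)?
No, ∇·F = 5*x + 3*y**2 - 4*exp(x) - 2*sin(x)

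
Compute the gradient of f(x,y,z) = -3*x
(-3, 0, 0)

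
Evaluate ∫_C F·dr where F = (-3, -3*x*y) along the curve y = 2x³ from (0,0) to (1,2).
-57/7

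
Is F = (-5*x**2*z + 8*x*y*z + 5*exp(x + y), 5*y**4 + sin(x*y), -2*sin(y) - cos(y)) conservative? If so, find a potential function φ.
No, ∇×F = (sin(y) - 2*cos(y), x*(-5*x + 8*y), -8*x*z + y*cos(x*y) - 5*exp(x + y)) ≠ 0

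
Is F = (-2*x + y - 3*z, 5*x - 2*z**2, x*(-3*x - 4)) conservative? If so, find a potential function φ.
No, ∇×F = (4*z, 6*x + 1, 4) ≠ 0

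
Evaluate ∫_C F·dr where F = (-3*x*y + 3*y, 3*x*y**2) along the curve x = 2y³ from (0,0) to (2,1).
5/14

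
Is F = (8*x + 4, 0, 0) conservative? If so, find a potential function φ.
Yes, F is conservative. φ = 4*x*(x + 1)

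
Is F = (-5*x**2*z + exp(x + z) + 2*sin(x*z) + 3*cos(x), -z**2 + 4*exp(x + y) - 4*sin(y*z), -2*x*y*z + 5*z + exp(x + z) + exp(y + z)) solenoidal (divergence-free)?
No, ∇·F = -2*x*y - 10*x*z + 2*z*cos(x*z) - 4*z*cos(y*z) + 4*exp(x + y) + 2*exp(x + z) + exp(y + z) - 3*sin(x) + 5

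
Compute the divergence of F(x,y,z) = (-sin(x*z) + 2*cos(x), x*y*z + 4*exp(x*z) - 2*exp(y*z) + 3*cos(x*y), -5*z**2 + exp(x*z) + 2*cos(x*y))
x*z + x*exp(x*z) - 3*x*sin(x*y) - 2*z*exp(y*z) - z*cos(x*z) - 10*z - 2*sin(x)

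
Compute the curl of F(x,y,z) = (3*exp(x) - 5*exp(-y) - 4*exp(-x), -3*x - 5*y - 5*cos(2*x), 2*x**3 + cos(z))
(0, -6*x**2, 10*sin(2*x) - 3 - 5*exp(-y))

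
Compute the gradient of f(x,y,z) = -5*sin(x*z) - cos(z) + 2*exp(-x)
(-5*z*cos(x*z) - 2*exp(-x), 0, -5*x*cos(x*z) + sin(z))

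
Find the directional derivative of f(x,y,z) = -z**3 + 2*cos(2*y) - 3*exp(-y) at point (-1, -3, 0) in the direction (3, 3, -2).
3*sqrt(22)*(4*sin(6) + 3*exp(3))/22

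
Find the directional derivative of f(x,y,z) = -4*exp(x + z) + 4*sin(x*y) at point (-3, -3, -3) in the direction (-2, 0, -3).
4*sqrt(13)*(6*exp(6)*cos(9) + 5)*exp(-6)/13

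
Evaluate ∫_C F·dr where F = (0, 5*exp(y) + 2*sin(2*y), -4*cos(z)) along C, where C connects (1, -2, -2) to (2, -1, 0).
-4*sin(2) - 5*exp(-2) + cos(4) - cos(2) + 5*exp(-1)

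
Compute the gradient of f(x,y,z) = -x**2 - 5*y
(-2*x, -5, 0)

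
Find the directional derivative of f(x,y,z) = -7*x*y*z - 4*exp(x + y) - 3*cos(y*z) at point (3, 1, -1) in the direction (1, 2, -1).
sqrt(6)*(-12*exp(4) + 9*sin(1) + 70)/6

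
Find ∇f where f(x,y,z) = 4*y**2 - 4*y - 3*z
(0, 8*y - 4, -3)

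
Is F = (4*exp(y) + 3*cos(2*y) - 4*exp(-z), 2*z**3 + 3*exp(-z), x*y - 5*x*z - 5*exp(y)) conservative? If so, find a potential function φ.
No, ∇×F = (x - 6*z**2 - 5*exp(y) + 3*exp(-z), -y + 5*z + 4*exp(-z), -4*exp(y) + 6*sin(2*y)) ≠ 0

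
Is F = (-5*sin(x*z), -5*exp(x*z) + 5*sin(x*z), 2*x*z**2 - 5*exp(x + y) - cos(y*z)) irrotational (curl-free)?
No, ∇×F = (5*x*exp(x*z) - 5*x*cos(x*z) + z*sin(y*z) - 5*exp(x + y), -5*x*cos(x*z) - 2*z**2 + 5*exp(x + y), 5*z*(-exp(x*z) + cos(x*z)))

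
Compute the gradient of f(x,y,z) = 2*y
(0, 2, 0)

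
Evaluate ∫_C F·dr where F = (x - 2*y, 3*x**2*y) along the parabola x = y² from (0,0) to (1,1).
-1/3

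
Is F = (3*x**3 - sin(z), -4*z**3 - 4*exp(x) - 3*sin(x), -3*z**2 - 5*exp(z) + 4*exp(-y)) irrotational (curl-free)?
No, ∇×F = (12*z**2 - 4*exp(-y), -cos(z), -4*exp(x) - 3*cos(x))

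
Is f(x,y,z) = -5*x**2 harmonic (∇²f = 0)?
No, ∇²f = -10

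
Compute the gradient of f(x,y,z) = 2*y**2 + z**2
(0, 4*y, 2*z)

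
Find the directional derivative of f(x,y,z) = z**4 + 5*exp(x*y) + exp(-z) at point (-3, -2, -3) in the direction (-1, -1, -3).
sqrt(11)*(3*exp(3) + 324 + 25*exp(6))/11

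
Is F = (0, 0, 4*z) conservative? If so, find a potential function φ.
Yes, F is conservative. φ = 2*z**2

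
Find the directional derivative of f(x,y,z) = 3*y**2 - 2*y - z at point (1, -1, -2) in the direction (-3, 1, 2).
-5*sqrt(14)/7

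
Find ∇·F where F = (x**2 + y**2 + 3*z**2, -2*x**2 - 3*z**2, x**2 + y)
2*x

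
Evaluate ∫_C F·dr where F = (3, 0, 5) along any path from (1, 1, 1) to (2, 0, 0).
-2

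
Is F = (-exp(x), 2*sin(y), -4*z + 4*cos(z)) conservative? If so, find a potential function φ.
Yes, F is conservative. φ = -2*z**2 - exp(x) + 4*sin(z) - 2*cos(y)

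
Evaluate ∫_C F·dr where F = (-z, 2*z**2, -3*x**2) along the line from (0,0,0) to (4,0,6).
-108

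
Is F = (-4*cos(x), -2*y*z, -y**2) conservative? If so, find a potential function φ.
Yes, F is conservative. φ = -y**2*z - 4*sin(x)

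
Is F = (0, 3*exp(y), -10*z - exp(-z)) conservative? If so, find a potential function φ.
Yes, F is conservative. φ = -5*z**2 + 3*exp(y) + exp(-z)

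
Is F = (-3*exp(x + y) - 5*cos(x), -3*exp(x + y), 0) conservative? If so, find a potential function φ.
Yes, F is conservative. φ = -3*exp(x + y) - 5*sin(x)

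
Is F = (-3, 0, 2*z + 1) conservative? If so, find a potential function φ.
Yes, F is conservative. φ = -3*x + z**2 + z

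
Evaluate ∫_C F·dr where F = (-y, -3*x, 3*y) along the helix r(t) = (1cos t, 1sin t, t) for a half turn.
6 - pi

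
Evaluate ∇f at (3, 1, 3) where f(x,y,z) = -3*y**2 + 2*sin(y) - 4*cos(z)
(0, -6 + 2*cos(1), 4*sin(3))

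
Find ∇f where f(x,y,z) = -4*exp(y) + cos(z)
(0, -4*exp(y), -sin(z))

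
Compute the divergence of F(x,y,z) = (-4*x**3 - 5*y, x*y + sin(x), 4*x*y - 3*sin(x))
x*(1 - 12*x)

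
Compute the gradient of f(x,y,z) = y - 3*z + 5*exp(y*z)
(0, 5*z*exp(y*z) + 1, 5*y*exp(y*z) - 3)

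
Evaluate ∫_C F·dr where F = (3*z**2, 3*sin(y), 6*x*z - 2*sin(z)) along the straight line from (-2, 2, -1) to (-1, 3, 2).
-6 + 5*cos(2) - 2*cos(1) - 3*cos(3)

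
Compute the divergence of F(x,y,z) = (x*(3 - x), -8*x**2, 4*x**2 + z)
4 - 2*x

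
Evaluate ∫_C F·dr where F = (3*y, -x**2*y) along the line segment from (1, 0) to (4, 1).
-1/4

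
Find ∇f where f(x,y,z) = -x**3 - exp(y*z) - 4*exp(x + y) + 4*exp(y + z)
(-3*x**2 - 4*exp(x + y), -z*exp(y*z) - 4*exp(x + y) + 4*exp(y + z), -y*exp(y*z) + 4*exp(y + z))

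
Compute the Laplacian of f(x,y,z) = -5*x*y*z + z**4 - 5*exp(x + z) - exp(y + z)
12*z**2 - 10*exp(x + z) - 2*exp(y + z)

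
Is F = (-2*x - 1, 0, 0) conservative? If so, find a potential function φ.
Yes, F is conservative. φ = x*(-x - 1)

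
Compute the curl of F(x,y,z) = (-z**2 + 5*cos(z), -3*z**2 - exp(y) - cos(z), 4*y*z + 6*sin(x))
(10*z - sin(z), -2*z - 5*sin(z) - 6*cos(x), 0)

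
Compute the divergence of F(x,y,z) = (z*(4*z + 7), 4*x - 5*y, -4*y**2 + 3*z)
-2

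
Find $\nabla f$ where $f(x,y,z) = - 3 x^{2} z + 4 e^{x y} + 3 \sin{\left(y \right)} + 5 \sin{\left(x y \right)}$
(-6*x*z + 4*y*exp(x*y) + 5*y*cos(x*y), 4*x*exp(x*y) + 5*x*cos(x*y) + 3*cos(y), -3*x**2)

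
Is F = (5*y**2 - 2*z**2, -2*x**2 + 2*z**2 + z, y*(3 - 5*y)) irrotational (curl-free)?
No, ∇×F = (-10*y - 4*z + 2, -4*z, -4*x - 10*y)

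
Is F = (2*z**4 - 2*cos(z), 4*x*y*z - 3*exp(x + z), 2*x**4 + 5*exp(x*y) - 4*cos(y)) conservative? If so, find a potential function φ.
No, ∇×F = (-4*x*y + 5*x*exp(x*y) + 3*exp(x + z) + 4*sin(y), -8*x**3 - 5*y*exp(x*y) + 8*z**3 + 2*sin(z), 4*y*z - 3*exp(x + z)) ≠ 0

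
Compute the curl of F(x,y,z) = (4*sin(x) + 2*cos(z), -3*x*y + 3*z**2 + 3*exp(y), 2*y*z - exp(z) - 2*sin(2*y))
(-4*z - 4*cos(2*y), -2*sin(z), -3*y)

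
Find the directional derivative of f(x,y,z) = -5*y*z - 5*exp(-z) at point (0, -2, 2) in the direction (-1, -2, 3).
5*sqrt(14)*(3 + 10*exp(2))*exp(-2)/14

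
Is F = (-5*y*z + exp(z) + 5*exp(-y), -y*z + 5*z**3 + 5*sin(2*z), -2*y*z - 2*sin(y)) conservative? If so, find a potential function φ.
No, ∇×F = (y - 15*z**2 - 2*z - 2*cos(y) - 10*cos(2*z), -5*y + exp(z), 5*z + 5*exp(-y)) ≠ 0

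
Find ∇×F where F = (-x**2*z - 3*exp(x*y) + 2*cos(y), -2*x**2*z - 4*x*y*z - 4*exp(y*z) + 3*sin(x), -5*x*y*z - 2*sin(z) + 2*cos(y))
(2*x**2 + 4*x*y - 5*x*z + 4*y*exp(y*z) - 2*sin(y), -x**2 + 5*y*z, -4*x*z + 3*x*exp(x*y) - 4*y*z + 2*sin(y) + 3*cos(x))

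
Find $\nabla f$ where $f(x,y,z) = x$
(1, 0, 0)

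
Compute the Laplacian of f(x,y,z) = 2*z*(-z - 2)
-4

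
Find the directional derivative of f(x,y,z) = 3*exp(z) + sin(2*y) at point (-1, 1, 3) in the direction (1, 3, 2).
3*sqrt(14)*(cos(2) + exp(3))/7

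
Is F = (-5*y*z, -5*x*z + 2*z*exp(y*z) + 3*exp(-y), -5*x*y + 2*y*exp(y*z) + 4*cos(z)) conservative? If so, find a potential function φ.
Yes, F is conservative. φ = -5*x*y*z + 2*exp(y*z) + 4*sin(z) - 3*exp(-y)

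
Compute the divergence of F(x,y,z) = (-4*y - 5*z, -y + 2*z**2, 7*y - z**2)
-2*z - 1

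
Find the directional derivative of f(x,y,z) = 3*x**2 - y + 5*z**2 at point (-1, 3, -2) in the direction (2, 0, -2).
7*sqrt(2)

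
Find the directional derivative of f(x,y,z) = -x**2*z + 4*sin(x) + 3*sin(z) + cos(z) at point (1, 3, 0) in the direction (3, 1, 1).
2*sqrt(11)*(1 + 6*cos(1))/11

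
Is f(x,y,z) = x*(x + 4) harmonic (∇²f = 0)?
No, ∇²f = 2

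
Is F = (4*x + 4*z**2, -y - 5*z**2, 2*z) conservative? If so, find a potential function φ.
No, ∇×F = (10*z, 8*z, 0) ≠ 0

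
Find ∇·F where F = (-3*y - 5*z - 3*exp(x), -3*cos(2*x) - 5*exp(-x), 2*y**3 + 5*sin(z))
-3*exp(x) + 5*cos(z)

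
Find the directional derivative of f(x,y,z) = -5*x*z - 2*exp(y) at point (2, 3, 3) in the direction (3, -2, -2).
sqrt(17)*(-25 + 4*exp(3))/17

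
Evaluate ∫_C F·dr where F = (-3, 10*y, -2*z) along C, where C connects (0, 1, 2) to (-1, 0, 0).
2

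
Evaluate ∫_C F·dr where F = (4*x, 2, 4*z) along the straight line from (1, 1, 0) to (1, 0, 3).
16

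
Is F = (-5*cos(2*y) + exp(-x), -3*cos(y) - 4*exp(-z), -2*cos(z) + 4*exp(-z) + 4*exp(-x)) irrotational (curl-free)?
No, ∇×F = (-4*exp(-z), 4*exp(-x), -10*sin(2*y))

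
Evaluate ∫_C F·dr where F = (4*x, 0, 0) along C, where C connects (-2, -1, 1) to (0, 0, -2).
-8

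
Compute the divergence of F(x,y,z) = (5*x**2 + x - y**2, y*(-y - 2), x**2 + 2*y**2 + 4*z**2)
10*x - 2*y + 8*z - 1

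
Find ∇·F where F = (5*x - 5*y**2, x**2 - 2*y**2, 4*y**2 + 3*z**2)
-4*y + 6*z + 5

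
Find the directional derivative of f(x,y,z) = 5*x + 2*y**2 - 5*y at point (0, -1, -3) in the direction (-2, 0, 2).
-5*sqrt(2)/2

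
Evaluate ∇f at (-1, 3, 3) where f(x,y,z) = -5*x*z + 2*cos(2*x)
(-15 + 4*sin(2), 0, 5)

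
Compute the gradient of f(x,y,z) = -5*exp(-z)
(0, 0, 5*exp(-z))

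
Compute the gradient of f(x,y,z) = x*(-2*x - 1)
(-4*x - 1, 0, 0)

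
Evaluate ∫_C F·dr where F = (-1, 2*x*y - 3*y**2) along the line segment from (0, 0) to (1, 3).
-22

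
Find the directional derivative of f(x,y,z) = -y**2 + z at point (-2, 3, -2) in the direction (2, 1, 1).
-5*sqrt(6)/6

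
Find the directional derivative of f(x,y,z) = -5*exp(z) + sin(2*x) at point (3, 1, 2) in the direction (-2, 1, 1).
-sqrt(6)*(4*cos(6) + 5*exp(2))/6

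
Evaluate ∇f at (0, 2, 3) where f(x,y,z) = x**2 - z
(0, 0, -1)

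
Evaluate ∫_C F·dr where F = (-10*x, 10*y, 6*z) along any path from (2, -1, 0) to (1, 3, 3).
82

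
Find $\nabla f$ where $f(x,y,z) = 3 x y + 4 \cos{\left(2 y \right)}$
(3*y, 3*x - 8*sin(2*y), 0)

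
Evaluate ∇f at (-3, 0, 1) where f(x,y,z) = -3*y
(0, -3, 0)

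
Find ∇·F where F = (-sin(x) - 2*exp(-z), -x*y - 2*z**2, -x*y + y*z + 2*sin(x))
-x + y - cos(x)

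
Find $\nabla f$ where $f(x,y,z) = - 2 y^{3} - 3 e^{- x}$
(3*exp(-x), -6*y**2, 0)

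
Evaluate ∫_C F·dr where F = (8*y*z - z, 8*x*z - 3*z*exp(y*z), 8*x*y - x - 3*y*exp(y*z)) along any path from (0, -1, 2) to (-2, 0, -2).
-7 + 3*exp(-2)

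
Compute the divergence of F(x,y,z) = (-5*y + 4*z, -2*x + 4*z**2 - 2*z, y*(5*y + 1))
0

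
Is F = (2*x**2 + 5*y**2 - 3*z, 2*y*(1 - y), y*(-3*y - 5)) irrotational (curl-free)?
No, ∇×F = (-6*y - 5, -3, -10*y)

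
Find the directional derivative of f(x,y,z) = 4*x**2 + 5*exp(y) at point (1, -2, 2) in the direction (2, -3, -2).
sqrt(17)*(-15 + 16*exp(2))*exp(-2)/17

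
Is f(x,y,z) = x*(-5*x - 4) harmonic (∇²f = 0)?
No, ∇²f = -10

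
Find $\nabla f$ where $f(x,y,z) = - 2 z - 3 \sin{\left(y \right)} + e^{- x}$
(-exp(-x), -3*cos(y), -2)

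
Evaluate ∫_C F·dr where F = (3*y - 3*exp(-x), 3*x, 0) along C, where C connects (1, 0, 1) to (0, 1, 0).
3 - 3*exp(-1)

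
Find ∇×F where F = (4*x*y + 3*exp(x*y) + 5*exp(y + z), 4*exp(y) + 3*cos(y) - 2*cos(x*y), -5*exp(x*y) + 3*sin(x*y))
(x*(-5*exp(x*y) + 3*cos(x*y)), 5*y*exp(x*y) - 3*y*cos(x*y) + 5*exp(y + z), -3*x*exp(x*y) - 4*x + 2*y*sin(x*y) - 5*exp(y + z))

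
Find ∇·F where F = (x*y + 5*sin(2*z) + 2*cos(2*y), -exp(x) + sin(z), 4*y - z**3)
y - 3*z**2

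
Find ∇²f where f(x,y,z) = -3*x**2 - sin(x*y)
x**2*sin(x*y) + y**2*sin(x*y) - 6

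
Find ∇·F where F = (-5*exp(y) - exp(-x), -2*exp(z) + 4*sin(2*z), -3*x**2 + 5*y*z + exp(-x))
5*y + exp(-x)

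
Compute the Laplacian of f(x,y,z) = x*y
0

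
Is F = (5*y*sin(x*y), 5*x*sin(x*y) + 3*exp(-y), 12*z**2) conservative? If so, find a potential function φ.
Yes, F is conservative. φ = 4*z**3 - 5*cos(x*y) - 3*exp(-y)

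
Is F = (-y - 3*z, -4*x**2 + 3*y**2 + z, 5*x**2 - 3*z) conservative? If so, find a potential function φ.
No, ∇×F = (-1, -10*x - 3, 1 - 8*x) ≠ 0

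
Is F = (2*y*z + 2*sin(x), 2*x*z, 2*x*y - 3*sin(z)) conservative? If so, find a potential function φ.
Yes, F is conservative. φ = 2*x*y*z - 2*cos(x) + 3*cos(z)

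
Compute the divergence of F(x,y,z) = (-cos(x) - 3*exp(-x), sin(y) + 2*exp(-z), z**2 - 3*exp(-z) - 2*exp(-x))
2*z + sin(x) + cos(y) + 3*exp(-z) + 3*exp(-x)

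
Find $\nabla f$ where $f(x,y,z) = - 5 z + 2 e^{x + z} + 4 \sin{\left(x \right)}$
(2*exp(x + z) + 4*cos(x), 0, 2*exp(x + z) - 5)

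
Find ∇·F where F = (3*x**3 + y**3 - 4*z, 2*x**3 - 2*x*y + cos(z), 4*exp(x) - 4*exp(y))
x*(9*x - 2)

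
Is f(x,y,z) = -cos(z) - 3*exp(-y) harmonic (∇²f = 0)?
No, ∇²f = cos(z) - 3*exp(-y)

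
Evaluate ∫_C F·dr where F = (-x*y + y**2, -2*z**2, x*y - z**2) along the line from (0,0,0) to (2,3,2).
-14/3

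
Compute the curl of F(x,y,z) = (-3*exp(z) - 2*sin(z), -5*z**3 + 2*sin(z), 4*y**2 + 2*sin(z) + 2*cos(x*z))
(8*y + 15*z**2 - 2*cos(z), 2*z*sin(x*z) - 3*exp(z) - 2*cos(z), 0)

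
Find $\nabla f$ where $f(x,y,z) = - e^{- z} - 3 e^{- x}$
(3*exp(-x), 0, exp(-z))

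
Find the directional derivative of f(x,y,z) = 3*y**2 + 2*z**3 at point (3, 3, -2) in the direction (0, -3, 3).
3*sqrt(2)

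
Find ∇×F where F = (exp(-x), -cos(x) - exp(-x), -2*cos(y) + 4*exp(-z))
(2*sin(y), 0, sin(x) + exp(-x))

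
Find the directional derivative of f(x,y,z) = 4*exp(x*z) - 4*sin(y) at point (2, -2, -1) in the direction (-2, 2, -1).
-8*cos(2)/3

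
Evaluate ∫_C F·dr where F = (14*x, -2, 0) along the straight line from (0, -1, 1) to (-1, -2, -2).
9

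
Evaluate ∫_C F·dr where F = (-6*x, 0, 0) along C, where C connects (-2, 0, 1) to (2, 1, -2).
0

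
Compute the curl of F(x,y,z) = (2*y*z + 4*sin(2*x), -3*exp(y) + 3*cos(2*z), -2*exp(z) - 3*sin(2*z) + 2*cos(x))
(6*sin(2*z), 2*y + 2*sin(x), -2*z)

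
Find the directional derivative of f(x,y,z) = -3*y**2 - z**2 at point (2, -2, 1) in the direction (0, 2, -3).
30*sqrt(13)/13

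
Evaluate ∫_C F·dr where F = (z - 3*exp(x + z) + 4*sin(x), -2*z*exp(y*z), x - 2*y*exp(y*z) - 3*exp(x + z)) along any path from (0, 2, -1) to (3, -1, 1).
-3*exp(4) + 2*exp(-2) + exp(-1) - 4*cos(3) + 7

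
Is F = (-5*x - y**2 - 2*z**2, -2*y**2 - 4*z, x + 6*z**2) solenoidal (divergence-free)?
No, ∇·F = -4*y + 12*z - 5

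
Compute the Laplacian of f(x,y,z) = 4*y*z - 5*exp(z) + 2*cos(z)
-5*exp(z) - 2*cos(z)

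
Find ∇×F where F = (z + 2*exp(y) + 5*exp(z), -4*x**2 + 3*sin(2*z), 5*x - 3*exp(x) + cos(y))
(-sin(y) - 6*cos(2*z), 3*exp(x) + 5*exp(z) - 4, -8*x - 2*exp(y))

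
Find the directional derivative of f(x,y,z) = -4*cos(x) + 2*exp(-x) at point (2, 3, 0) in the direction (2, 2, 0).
sqrt(2)*(-1 + 2*exp(2)*sin(2))*exp(-2)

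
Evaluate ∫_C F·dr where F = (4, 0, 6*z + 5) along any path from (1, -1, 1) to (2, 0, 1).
4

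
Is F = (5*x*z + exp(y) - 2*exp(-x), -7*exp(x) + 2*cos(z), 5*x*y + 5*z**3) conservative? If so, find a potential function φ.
No, ∇×F = (5*x + 2*sin(z), 5*x - 5*y, -7*exp(x) - exp(y)) ≠ 0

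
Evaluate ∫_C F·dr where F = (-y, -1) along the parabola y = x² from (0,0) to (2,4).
-20/3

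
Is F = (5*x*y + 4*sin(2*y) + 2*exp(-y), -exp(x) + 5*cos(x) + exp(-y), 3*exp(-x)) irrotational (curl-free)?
No, ∇×F = (0, 3*exp(-x), -5*x - exp(x) - 5*sin(x) - 8*cos(2*y) + 2*exp(-y))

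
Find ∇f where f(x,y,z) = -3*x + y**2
(-3, 2*y, 0)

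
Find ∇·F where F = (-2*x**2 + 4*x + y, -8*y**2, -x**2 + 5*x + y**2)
-4*x - 16*y + 4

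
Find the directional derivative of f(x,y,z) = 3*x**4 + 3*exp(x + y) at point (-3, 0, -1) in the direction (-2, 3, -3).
3*sqrt(22)*(1 + 216*exp(3))*exp(-3)/22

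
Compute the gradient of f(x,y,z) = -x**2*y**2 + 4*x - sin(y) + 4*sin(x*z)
(-2*x*y**2 + 4*z*cos(x*z) + 4, -2*x**2*y - cos(y), 4*x*cos(x*z))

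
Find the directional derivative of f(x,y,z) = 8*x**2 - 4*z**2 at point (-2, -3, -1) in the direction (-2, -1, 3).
44*sqrt(14)/7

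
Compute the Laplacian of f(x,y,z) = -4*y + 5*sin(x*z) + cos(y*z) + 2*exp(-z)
-5*x**2*sin(x*z) - y**2*cos(y*z) - 5*z**2*sin(x*z) - z**2*cos(y*z) + 2*exp(-z)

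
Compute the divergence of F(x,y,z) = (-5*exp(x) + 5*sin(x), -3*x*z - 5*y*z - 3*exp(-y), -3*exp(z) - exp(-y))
-5*z - 5*exp(x) - 3*exp(z) + 5*cos(x) + 3*exp(-y)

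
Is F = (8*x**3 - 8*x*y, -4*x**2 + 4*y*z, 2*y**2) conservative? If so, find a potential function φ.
Yes, F is conservative. φ = 2*x**4 - 4*x**2*y + 2*y**2*z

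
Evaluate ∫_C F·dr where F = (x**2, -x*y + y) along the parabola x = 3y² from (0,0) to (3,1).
35/4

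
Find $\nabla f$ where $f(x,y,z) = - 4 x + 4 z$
(-4, 0, 4)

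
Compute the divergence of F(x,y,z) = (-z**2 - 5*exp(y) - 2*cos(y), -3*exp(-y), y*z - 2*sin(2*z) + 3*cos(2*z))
y - 6*sin(2*z) - 4*cos(2*z) + 3*exp(-y)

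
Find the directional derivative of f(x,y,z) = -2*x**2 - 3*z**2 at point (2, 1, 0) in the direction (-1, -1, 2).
4*sqrt(6)/3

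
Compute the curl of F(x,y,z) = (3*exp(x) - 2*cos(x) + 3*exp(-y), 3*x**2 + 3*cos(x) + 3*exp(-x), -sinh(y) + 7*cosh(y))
(7*sinh(y) - cosh(y), 0, 6*x - 3*sin(x) + 3*exp(-y) - 3*exp(-x))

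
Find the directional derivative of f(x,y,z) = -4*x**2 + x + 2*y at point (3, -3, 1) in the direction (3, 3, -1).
-63*sqrt(19)/19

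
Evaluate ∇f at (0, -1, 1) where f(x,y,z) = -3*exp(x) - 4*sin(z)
(-3, 0, -4*cos(1))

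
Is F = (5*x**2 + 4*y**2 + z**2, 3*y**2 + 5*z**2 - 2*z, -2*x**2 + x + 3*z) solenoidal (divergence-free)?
No, ∇·F = 10*x + 6*y + 3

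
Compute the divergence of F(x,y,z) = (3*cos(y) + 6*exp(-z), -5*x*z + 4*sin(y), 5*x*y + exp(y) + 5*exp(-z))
4*cos(y) - 5*exp(-z)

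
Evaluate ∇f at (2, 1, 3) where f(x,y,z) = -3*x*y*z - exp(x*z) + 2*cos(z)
(-3*exp(6) - 9, -18, -2*exp(6) - 6 - 2*sin(3))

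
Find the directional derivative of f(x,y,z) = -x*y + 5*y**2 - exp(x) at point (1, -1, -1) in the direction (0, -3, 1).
33*sqrt(10)/10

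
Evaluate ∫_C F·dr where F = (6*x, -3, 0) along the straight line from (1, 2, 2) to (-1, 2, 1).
0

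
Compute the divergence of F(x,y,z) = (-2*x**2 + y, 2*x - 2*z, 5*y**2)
-4*x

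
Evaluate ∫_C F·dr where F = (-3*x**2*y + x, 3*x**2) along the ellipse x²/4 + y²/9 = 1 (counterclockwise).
18*pi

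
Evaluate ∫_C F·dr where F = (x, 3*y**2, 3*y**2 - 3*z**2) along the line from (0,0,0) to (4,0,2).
0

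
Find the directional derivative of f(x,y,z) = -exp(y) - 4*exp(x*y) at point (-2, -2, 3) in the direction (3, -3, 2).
3*sqrt(22)*exp(-2)/22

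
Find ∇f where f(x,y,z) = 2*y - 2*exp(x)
(-2*exp(x), 2, 0)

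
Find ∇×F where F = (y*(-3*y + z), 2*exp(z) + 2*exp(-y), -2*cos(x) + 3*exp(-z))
(-2*exp(z), y - 2*sin(x), 6*y - z)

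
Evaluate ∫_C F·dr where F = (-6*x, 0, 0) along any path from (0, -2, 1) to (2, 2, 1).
-12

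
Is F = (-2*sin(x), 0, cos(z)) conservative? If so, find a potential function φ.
Yes, F is conservative. φ = sin(z) + 2*cos(x)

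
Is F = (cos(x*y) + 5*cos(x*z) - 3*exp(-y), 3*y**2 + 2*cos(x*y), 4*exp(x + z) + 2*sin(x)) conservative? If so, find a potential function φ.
No, ∇×F = (0, -5*x*sin(x*z) - 4*exp(x + z) - 2*cos(x), ((x - 2*y)*exp(y)*sin(x*y) - 3)*exp(-y)) ≠ 0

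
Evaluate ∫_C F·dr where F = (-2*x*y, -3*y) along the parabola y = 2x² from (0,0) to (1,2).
-7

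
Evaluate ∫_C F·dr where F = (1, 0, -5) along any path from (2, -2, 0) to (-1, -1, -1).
2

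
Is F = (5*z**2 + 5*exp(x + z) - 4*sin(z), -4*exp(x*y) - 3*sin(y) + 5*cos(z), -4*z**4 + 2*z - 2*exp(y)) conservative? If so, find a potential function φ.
No, ∇×F = (-2*exp(y) + 5*sin(z), 10*z + 5*exp(x + z) - 4*cos(z), -4*y*exp(x*y)) ≠ 0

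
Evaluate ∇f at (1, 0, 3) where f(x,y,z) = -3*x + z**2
(-3, 0, 6)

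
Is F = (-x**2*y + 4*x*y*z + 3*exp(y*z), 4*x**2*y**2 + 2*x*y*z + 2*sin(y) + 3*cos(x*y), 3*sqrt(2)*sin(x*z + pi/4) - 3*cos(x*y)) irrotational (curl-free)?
No, ∇×F = (x*(-2*y + 3*sin(x*y)), 4*x*y + 3*y*exp(y*z) - 3*y*sin(x*y) - 3*sqrt(2)*z*cos(x*z + pi/4), x**2 + 8*x*y**2 - 4*x*z + 2*y*z - 3*y*sin(x*y) - 3*z*exp(y*z))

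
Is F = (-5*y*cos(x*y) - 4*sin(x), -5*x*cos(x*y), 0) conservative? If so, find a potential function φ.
Yes, F is conservative. φ = -5*sin(x*y) + 4*cos(x)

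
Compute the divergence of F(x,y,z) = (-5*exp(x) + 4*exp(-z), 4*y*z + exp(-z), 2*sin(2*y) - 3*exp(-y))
4*z - 5*exp(x)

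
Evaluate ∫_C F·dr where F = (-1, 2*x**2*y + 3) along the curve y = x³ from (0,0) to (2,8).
214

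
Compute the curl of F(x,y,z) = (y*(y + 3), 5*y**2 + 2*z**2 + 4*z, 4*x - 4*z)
(-4*z - 4, -4, -2*y - 3)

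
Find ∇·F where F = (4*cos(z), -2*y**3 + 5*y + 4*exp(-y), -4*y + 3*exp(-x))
-6*y**2 + 5 - 4*exp(-y)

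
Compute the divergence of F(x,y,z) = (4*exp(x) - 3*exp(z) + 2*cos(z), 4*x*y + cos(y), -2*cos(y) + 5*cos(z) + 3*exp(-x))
4*x + 4*exp(x) - sin(y) - 5*sin(z)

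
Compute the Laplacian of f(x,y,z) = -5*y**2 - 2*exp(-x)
-10 - 2*exp(-x)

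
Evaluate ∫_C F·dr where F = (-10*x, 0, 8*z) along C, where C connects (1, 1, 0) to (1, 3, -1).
4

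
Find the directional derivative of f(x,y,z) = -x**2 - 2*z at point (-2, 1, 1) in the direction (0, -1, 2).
-4*sqrt(5)/5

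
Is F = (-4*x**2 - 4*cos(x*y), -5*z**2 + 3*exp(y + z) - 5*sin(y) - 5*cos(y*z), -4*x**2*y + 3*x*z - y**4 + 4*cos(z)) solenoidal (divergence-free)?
No, ∇·F = -5*x + 4*y*sin(x*y) + 5*z*sin(y*z) + 3*exp(y + z) - 4*sin(z) - 5*cos(y)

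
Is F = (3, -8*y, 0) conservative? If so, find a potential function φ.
Yes, F is conservative. φ = 3*x - 4*y**2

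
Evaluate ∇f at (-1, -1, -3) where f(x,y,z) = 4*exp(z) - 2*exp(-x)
(2*E, 0, 4*exp(-3))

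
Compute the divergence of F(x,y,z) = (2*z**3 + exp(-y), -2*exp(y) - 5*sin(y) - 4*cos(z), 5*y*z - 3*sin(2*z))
5*y - 2*exp(y) - 5*cos(y) - 6*cos(2*z)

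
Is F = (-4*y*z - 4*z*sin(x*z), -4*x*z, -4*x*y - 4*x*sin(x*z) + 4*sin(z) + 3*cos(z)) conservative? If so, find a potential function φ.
Yes, F is conservative. φ = -4*x*y*z + 3*sin(z) - 4*cos(z) + 4*cos(x*z)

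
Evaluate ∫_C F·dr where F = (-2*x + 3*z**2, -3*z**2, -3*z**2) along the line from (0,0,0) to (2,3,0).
-4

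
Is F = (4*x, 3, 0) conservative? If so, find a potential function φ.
Yes, F is conservative. φ = 2*x**2 + 3*y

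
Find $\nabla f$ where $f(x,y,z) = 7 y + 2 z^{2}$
(0, 7, 4*z)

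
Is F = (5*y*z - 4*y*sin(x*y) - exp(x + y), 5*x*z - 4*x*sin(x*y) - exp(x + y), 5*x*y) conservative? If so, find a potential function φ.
Yes, F is conservative. φ = 5*x*y*z - exp(x + y) + 4*cos(x*y)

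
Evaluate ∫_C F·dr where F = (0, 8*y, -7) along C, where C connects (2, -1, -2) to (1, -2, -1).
5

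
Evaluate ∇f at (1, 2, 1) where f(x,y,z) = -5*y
(0, -5, 0)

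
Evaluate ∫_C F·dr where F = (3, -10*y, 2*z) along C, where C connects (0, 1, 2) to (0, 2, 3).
-10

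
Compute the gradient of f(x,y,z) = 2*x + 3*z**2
(2, 0, 6*z)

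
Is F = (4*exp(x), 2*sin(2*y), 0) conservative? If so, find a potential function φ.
Yes, F is conservative. φ = 4*exp(x) - cos(2*y)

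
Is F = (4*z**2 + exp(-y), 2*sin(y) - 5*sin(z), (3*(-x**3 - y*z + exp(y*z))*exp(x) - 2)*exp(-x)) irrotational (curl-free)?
No, ∇×F = (3*z*exp(y*z) - 3*z + 5*cos(z), 9*x**2 + 8*z - 2*exp(-x), exp(-y))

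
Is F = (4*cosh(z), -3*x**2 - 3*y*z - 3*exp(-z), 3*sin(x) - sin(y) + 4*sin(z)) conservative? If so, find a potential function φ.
No, ∇×F = (3*y - cos(y) - 3*exp(-z), -3*cos(x) + 4*sinh(z), -6*x) ≠ 0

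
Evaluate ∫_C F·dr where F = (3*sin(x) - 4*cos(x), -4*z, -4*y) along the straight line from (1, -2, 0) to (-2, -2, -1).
-8 - 3*cos(2) + 3*cos(1) + 4*sin(1) + 4*sin(2)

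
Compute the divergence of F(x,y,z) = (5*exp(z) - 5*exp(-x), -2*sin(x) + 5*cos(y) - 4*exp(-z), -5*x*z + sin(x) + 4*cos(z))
-5*x - 5*sin(y) - 4*sin(z) + 5*exp(-x)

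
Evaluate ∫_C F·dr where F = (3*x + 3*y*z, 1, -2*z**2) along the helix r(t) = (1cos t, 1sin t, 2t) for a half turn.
pi**2*(-32*pi - 9)/6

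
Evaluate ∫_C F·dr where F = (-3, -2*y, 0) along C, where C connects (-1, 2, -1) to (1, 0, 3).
-2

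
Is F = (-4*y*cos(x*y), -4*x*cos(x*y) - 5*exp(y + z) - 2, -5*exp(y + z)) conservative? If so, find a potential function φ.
Yes, F is conservative. φ = -2*y - 5*exp(y + z) - 4*sin(x*y)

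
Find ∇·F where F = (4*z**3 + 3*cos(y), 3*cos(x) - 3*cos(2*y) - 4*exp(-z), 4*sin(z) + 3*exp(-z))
6*sin(2*y) + 4*cos(z) - 3*exp(-z)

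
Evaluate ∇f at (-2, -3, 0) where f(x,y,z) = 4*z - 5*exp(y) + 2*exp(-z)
(0, -5*exp(-3), 2)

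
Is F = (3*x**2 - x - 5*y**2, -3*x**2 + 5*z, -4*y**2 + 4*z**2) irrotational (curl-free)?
No, ∇×F = (-8*y - 5, 0, -6*x + 10*y)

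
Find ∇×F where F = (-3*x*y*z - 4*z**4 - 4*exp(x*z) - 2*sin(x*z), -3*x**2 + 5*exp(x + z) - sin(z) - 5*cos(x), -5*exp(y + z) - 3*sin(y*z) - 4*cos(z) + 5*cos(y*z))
(-5*z*sin(y*z) - 3*z*cos(y*z) - 5*exp(x + z) - 5*exp(y + z) + cos(z), -3*x*y - 4*x*exp(x*z) - 2*x*cos(x*z) - 16*z**3, 3*x*z - 6*x + 5*exp(x + z) + 5*sin(x))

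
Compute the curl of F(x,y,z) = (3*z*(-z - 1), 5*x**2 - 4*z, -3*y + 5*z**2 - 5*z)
(1, -6*z - 3, 10*x)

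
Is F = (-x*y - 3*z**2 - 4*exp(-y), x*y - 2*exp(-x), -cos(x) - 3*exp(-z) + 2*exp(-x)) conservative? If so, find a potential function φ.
No, ∇×F = (0, -6*z - sin(x) + 2*exp(-x), x + y - 4*exp(-y) + 2*exp(-x)) ≠ 0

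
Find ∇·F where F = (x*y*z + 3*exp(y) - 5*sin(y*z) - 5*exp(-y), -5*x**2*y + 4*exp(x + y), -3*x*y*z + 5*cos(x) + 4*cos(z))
-5*x**2 - 3*x*y + y*z + 4*exp(x + y) - 4*sin(z)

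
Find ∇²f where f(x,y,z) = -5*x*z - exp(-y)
-exp(-y)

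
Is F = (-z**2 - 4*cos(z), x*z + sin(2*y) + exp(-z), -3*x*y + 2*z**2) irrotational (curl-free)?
No, ∇×F = (-4*x + exp(-z), 3*y - 2*z + 4*sin(z), z)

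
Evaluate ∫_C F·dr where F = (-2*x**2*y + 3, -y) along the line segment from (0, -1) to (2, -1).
34/3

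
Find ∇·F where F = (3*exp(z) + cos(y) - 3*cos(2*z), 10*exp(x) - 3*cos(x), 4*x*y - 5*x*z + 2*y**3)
-5*x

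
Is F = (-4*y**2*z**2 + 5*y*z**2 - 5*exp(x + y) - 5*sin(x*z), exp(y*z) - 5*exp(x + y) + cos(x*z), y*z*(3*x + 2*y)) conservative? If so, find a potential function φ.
No, ∇×F = (3*x*z + x*sin(x*z) + 4*y*z - y*exp(y*z), -5*x*cos(x*z) - 8*y**2*z + 7*y*z, z*(8*y*z - 5*z - sin(x*z))) ≠ 0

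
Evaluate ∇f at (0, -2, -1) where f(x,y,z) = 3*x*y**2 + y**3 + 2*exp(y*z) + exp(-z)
(12, 12 - 2*exp(2), -4*exp(2) - E)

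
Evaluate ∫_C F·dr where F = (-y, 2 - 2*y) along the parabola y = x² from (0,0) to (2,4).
-32/3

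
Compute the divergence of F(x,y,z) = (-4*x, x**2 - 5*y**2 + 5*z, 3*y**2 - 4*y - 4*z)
-10*y - 8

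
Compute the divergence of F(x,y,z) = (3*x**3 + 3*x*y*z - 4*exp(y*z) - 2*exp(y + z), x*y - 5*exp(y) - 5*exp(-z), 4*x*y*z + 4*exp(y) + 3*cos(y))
9*x**2 + 4*x*y + x + 3*y*z - 5*exp(y)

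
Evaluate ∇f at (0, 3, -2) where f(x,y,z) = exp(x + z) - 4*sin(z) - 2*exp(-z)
(exp(-2), 0, -4*cos(2) + sinh(2) + 3*cosh(2))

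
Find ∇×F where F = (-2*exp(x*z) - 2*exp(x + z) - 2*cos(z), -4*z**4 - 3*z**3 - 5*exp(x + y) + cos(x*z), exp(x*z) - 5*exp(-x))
(x*sin(x*z) + 16*z**3 + 9*z**2, -2*x*exp(x*z) - z*exp(x*z) - 2*exp(x + z) + 2*sin(z) - 5*exp(-x), -z*sin(x*z) - 5*exp(x + y))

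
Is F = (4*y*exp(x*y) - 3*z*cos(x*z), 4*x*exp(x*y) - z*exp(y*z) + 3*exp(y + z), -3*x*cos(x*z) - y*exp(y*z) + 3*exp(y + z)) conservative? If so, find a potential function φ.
Yes, F is conservative. φ = 4*exp(x*y) - exp(y*z) + 3*exp(y + z) - 3*sin(x*z)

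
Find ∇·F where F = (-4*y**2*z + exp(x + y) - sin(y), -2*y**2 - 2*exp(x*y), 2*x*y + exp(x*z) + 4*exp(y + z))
-2*x*exp(x*y) + x*exp(x*z) - 4*y + exp(x + y) + 4*exp(y + z)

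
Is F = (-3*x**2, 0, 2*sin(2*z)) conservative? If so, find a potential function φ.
Yes, F is conservative. φ = -x**3 - cos(2*z)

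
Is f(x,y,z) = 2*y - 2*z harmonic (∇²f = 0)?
Yes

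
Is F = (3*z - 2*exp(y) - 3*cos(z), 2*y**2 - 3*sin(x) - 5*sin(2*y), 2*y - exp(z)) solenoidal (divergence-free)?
No, ∇·F = 4*y - exp(z) - 10*cos(2*y)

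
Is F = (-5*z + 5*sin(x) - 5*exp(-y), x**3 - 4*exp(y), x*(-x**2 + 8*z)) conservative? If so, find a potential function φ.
No, ∇×F = (0, 3*x**2 - 8*z - 5, 3*x**2 - 5*exp(-y)) ≠ 0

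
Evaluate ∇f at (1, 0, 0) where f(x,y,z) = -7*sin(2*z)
(0, 0, -14)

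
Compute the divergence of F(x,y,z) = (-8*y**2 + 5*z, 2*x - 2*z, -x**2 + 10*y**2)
0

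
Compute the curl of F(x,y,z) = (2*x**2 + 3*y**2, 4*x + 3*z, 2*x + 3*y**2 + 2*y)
(6*y - 1, -2, 4 - 6*y)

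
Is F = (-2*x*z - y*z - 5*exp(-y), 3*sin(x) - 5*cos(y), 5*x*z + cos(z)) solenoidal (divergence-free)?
No, ∇·F = 5*x - 2*z + 5*sin(y) - sin(z)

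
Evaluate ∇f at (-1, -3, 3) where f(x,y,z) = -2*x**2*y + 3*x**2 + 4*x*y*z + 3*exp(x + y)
(-54 + 3*exp(-4), -14 + 3*exp(-4), 12)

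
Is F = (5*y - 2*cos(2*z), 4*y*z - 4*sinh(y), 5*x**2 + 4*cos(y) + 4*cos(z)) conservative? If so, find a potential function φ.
No, ∇×F = (-4*y - 4*sin(y), -10*x + 4*sin(2*z), -5) ≠ 0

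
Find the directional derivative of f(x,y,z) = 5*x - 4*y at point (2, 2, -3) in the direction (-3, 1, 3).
-sqrt(19)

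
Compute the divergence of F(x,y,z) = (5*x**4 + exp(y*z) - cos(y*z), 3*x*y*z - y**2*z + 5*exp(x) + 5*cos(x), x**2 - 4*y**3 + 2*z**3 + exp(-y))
20*x**3 + 3*x*z - 2*y*z + 6*z**2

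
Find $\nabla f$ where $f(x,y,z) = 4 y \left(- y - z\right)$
(0, -8*y - 4*z, -4*y)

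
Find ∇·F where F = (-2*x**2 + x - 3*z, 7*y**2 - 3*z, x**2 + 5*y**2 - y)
-4*x + 14*y + 1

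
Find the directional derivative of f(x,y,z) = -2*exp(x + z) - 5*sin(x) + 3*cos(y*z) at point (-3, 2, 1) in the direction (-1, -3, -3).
sqrt(19)*(5*exp(2)*cos(3) + 8 + 27*exp(2)*sin(2))*exp(-2)/19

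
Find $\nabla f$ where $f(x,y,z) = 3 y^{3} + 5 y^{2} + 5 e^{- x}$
(-5*exp(-x), y*(9*y + 10), 0)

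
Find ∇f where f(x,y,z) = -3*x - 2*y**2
(-3, -4*y, 0)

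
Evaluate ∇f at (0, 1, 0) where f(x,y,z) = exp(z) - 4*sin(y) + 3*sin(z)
(0, -4*cos(1), 4)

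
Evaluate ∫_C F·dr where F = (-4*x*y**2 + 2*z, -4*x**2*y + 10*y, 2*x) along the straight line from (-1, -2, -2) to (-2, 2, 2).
-36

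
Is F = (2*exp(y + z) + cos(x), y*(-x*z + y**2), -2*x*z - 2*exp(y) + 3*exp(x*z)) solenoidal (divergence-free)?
No, ∇·F = -x*z + 3*x*exp(x*z) - 2*x + 3*y**2 - sin(x)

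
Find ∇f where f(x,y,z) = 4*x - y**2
(4, -2*y, 0)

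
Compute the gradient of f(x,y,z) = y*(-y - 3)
(0, -2*y - 3, 0)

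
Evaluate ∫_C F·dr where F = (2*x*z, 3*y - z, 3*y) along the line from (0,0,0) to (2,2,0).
6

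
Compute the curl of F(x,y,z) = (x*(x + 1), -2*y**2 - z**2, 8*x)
(2*z, -8, 0)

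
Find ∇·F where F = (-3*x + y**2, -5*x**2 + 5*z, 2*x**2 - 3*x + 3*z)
0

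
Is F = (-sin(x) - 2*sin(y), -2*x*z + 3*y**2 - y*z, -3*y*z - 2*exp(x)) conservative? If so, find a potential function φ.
No, ∇×F = (2*x + y - 3*z, 2*exp(x), -2*z + 2*cos(y)) ≠ 0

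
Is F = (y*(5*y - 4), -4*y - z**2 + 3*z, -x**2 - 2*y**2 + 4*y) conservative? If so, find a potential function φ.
No, ∇×F = (-4*y + 2*z + 1, 2*x, 4 - 10*y) ≠ 0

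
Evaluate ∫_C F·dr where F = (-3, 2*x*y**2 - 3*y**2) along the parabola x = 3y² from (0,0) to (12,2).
-28/5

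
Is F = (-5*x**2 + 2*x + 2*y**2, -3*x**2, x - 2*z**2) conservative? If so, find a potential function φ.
No, ∇×F = (0, -1, -6*x - 4*y) ≠ 0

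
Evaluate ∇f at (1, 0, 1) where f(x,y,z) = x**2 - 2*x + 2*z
(0, 0, 2)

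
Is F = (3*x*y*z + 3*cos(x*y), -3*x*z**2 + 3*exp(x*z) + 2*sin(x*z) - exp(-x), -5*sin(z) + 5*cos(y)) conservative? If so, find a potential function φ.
No, ∇×F = (6*x*z - 3*x*exp(x*z) - 2*x*cos(x*z) - 5*sin(y), 3*x*y, -3*x*z + 3*x*sin(x*y) - 3*z**2 + 3*z*exp(x*z) + 2*z*cos(x*z) + exp(-x)) ≠ 0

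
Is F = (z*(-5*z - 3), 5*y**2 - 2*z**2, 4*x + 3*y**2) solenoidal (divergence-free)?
No, ∇·F = 10*y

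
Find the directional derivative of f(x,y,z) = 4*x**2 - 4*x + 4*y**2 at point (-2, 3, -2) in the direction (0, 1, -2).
24*sqrt(5)/5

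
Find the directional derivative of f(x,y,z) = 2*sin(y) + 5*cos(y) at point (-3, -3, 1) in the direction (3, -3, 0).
sqrt(2)*(-5*sin(3)/2 - cos(3))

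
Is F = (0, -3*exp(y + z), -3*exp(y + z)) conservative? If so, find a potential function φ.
Yes, F is conservative. φ = -3*exp(y + z)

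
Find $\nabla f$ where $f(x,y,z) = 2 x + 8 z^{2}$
(2, 0, 16*z)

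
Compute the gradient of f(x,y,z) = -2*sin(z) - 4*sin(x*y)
(-4*y*cos(x*y), -4*x*cos(x*y), -2*cos(z))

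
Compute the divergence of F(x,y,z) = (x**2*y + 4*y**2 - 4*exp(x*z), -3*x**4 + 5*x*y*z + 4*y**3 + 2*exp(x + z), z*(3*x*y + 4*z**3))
5*x*y + 5*x*z + 12*y**2 + 16*z**3 - 4*z*exp(x*z)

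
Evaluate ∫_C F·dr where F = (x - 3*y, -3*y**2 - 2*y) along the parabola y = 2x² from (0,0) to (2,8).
-590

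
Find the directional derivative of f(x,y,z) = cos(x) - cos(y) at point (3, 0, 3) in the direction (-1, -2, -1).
sqrt(6)*sin(3)/6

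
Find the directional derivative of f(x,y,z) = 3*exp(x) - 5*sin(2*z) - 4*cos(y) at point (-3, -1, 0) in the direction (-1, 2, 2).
-20/3 - 8*sin(1)/3 - exp(-3)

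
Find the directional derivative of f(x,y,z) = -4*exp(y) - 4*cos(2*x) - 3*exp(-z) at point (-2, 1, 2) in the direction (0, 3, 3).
sqrt(2)*(3 - 4*exp(3))*exp(-2)/2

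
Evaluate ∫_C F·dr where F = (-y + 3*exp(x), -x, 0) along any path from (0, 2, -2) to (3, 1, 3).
-6 + 3*exp(3)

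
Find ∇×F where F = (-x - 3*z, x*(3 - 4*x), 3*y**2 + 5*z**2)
(6*y, -3, 3 - 8*x)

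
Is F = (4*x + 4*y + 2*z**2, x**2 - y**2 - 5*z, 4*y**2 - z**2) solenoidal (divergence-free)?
No, ∇·F = -2*y - 2*z + 4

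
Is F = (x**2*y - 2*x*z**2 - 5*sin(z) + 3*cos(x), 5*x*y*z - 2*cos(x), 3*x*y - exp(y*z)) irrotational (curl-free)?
No, ∇×F = (-5*x*y + 3*x - z*exp(y*z), -4*x*z - 3*y - 5*cos(z), -x**2 + 5*y*z + 2*sin(x))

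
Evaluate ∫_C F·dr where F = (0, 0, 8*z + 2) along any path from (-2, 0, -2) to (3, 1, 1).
-6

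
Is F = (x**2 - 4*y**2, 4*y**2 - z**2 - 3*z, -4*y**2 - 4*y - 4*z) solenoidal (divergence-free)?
No, ∇·F = 2*x + 8*y - 4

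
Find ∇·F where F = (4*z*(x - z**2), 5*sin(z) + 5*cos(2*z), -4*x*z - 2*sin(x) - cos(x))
-4*x + 4*z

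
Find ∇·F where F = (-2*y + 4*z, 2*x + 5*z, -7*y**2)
0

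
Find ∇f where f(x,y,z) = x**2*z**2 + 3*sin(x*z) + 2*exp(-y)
(z*(2*x*z + 3*cos(x*z)), -2*exp(-y), x*(2*x*z + 3*cos(x*z)))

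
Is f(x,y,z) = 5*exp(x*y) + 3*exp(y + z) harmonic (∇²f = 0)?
No, ∇²f = 5*x**2*exp(x*y) + 5*y**2*exp(x*y) + 6*exp(y + z)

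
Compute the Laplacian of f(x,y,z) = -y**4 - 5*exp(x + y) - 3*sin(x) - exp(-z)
-12*y**2 - 10*exp(x + y) + 3*sin(x) - exp(-z)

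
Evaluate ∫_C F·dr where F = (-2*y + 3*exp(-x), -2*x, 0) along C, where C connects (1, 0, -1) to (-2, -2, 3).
-3*exp(2) - 8 + 3*exp(-1)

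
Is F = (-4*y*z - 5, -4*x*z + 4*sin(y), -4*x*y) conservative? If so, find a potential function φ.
Yes, F is conservative. φ = -4*x*y*z - 5*x - 4*cos(y)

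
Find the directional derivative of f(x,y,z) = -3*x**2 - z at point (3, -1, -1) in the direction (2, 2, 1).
-37/3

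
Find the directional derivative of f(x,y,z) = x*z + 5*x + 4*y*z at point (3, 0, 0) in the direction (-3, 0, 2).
-9*sqrt(13)/13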